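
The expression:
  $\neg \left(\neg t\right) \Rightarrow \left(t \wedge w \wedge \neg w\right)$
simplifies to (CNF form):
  $\neg t$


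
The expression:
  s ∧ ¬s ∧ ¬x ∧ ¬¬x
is never true.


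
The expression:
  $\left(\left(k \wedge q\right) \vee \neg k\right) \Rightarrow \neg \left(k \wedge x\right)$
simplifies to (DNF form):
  $\neg k \vee \neg q \vee \neg x$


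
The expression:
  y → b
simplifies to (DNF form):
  b ∨ ¬y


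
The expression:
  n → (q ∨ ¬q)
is always true.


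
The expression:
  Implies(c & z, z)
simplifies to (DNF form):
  True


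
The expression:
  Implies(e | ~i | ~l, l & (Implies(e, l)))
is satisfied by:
  {l: True}


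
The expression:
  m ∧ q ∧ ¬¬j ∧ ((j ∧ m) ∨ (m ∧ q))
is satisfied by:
  {m: True, j: True, q: True}


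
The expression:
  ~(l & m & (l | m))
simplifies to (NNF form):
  ~l | ~m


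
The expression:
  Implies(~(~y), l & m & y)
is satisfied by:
  {m: True, l: True, y: False}
  {m: True, l: False, y: False}
  {l: True, m: False, y: False}
  {m: False, l: False, y: False}
  {y: True, m: True, l: True}


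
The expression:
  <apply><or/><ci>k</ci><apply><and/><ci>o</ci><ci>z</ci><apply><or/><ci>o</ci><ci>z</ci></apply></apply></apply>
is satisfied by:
  {k: True, o: True, z: True}
  {k: True, o: True, z: False}
  {k: True, z: True, o: False}
  {k: True, z: False, o: False}
  {o: True, z: True, k: False}


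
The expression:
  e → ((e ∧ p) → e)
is always true.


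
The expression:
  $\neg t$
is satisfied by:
  {t: False}


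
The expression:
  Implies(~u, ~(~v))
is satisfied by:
  {v: True, u: True}
  {v: True, u: False}
  {u: True, v: False}


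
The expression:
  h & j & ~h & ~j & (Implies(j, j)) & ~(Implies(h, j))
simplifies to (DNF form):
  False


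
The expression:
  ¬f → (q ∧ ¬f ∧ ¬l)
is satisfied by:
  {f: True, q: True, l: False}
  {f: True, q: False, l: False}
  {f: True, l: True, q: True}
  {f: True, l: True, q: False}
  {q: True, l: False, f: False}


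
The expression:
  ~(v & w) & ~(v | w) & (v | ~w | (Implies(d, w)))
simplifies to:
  ~v & ~w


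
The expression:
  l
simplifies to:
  l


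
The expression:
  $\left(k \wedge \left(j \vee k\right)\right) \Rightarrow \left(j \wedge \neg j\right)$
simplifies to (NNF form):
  $\neg k$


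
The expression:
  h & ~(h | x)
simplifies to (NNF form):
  False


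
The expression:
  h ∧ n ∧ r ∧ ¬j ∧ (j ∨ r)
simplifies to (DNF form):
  h ∧ n ∧ r ∧ ¬j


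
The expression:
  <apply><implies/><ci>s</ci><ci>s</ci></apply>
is always true.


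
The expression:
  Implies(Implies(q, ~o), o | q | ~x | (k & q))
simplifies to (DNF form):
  o | q | ~x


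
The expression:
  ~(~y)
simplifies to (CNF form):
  y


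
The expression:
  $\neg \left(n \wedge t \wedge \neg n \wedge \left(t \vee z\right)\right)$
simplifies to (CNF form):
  $\text{True}$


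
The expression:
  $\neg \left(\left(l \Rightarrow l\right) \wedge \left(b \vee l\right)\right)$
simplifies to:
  $\neg b \wedge \neg l$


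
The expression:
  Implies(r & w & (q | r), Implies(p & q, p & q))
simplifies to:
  True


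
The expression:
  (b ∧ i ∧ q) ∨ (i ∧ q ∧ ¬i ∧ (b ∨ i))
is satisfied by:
  {i: True, b: True, q: True}


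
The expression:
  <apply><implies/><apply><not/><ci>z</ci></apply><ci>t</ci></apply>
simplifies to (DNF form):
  <apply><or/><ci>t</ci><ci>z</ci></apply>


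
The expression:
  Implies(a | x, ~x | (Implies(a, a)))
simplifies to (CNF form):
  True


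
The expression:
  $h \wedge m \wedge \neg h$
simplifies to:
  $\text{False}$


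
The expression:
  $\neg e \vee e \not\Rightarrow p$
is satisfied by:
  {p: False, e: False}
  {e: True, p: False}
  {p: True, e: False}


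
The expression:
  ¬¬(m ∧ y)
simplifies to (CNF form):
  m ∧ y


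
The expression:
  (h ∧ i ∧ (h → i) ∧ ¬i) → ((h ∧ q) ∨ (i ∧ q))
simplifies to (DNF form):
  True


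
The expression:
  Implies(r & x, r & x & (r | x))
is always true.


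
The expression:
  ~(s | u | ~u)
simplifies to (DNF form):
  False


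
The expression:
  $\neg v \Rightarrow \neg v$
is always true.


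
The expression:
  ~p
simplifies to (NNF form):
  ~p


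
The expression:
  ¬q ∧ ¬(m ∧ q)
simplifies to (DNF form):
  ¬q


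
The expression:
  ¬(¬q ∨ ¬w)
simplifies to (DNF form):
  q ∧ w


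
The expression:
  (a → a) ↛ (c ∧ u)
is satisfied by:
  {u: False, c: False}
  {c: True, u: False}
  {u: True, c: False}


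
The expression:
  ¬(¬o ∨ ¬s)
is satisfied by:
  {s: True, o: True}


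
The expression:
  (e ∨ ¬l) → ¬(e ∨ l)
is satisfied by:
  {e: False}


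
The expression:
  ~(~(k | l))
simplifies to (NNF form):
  k | l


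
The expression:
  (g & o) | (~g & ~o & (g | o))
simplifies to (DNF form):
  g & o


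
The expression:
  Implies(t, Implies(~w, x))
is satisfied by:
  {x: True, w: True, t: False}
  {x: True, w: False, t: False}
  {w: True, x: False, t: False}
  {x: False, w: False, t: False}
  {x: True, t: True, w: True}
  {x: True, t: True, w: False}
  {t: True, w: True, x: False}


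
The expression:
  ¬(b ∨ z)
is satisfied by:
  {z: False, b: False}


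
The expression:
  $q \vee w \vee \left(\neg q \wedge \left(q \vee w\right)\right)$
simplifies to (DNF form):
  $q \vee w$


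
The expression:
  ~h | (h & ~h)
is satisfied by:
  {h: False}


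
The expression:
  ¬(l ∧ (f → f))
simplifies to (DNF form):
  ¬l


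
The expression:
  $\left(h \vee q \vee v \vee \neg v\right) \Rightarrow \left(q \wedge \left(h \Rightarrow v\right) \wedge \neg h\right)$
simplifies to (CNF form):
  $q \wedge \neg h$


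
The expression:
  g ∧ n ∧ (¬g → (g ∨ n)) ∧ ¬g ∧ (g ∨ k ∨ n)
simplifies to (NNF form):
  False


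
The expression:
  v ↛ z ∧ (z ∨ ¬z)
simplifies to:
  v ∧ ¬z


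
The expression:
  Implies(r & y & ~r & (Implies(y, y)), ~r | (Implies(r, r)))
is always true.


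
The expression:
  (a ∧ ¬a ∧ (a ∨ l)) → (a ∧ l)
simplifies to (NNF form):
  True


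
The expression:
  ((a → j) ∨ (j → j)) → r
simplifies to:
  r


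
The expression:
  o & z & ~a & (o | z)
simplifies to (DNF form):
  o & z & ~a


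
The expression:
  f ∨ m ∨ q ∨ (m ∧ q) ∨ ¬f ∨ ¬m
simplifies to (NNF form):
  True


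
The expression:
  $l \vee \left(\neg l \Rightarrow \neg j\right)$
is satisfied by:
  {l: True, j: False}
  {j: False, l: False}
  {j: True, l: True}


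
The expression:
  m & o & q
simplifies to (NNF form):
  m & o & q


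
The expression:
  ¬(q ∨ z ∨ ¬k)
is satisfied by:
  {k: True, q: False, z: False}


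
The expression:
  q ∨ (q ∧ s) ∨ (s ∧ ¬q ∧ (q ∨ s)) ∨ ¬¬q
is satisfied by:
  {q: True, s: True}
  {q: True, s: False}
  {s: True, q: False}


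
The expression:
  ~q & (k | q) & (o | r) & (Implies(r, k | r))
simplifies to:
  k & ~q & (o | r)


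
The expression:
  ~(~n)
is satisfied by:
  {n: True}


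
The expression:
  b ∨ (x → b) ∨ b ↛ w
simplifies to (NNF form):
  b ∨ ¬x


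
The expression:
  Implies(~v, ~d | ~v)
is always true.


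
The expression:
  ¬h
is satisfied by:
  {h: False}


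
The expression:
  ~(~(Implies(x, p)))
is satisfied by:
  {p: True, x: False}
  {x: False, p: False}
  {x: True, p: True}


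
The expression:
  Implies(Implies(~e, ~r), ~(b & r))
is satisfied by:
  {e: False, b: False, r: False}
  {r: True, e: False, b: False}
  {b: True, e: False, r: False}
  {r: True, b: True, e: False}
  {e: True, r: False, b: False}
  {r: True, e: True, b: False}
  {b: True, e: True, r: False}


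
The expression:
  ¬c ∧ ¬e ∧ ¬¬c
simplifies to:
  False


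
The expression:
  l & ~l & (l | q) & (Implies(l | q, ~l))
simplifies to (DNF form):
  False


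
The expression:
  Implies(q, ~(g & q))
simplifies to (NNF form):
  ~g | ~q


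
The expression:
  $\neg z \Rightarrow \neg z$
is always true.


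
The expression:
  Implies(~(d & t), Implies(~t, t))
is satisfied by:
  {t: True}


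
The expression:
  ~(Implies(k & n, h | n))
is never true.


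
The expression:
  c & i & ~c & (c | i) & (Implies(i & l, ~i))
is never true.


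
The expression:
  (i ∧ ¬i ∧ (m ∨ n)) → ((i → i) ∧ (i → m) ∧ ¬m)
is always true.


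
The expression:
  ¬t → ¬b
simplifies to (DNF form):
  t ∨ ¬b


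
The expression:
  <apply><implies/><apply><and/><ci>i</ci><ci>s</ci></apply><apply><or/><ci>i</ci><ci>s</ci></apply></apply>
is always true.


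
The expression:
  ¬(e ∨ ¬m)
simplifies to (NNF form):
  m ∧ ¬e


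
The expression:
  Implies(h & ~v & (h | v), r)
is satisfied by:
  {r: True, v: True, h: False}
  {r: True, h: False, v: False}
  {v: True, h: False, r: False}
  {v: False, h: False, r: False}
  {r: True, v: True, h: True}
  {r: True, h: True, v: False}
  {v: True, h: True, r: False}


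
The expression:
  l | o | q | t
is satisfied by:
  {t: True, q: True, l: True, o: True}
  {t: True, q: True, l: True, o: False}
  {t: True, q: True, o: True, l: False}
  {t: True, q: True, o: False, l: False}
  {t: True, l: True, o: True, q: False}
  {t: True, l: True, o: False, q: False}
  {t: True, l: False, o: True, q: False}
  {t: True, l: False, o: False, q: False}
  {q: True, l: True, o: True, t: False}
  {q: True, l: True, o: False, t: False}
  {q: True, o: True, l: False, t: False}
  {q: True, o: False, l: False, t: False}
  {l: True, o: True, q: False, t: False}
  {l: True, q: False, o: False, t: False}
  {o: True, q: False, l: False, t: False}


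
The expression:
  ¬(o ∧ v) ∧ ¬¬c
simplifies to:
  c ∧ (¬o ∨ ¬v)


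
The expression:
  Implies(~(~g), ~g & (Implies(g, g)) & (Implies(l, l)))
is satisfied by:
  {g: False}


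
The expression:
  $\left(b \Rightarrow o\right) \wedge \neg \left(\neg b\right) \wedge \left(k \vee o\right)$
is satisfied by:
  {b: True, o: True}


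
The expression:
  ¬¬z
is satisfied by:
  {z: True}


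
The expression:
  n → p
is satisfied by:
  {p: True, n: False}
  {n: False, p: False}
  {n: True, p: True}


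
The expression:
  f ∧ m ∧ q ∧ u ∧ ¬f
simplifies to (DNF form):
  False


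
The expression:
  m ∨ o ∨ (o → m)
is always true.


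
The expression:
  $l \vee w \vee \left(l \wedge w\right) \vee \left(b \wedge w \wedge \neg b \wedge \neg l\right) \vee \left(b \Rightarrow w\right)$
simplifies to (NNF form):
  $l \vee w \vee \neg b$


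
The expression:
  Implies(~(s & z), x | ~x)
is always true.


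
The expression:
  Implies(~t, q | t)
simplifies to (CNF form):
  q | t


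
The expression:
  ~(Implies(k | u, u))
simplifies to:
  k & ~u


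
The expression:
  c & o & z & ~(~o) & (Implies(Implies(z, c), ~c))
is never true.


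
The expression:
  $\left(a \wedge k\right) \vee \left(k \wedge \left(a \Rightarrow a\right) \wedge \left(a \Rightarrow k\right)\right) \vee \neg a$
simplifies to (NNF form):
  $k \vee \neg a$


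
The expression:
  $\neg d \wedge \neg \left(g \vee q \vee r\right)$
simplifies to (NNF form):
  $\neg d \wedge \neg g \wedge \neg q \wedge \neg r$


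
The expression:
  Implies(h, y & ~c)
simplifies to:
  ~h | (y & ~c)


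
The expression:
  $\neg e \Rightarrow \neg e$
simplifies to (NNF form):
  $\text{True}$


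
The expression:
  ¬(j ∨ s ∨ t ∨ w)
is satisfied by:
  {w: False, t: False, j: False, s: False}


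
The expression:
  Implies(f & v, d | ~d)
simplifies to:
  True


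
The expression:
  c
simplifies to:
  c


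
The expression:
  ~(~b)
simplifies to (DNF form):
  b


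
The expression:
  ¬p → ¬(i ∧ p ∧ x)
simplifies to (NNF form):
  True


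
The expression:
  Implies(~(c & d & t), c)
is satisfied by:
  {c: True}


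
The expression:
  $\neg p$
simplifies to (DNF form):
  $\neg p$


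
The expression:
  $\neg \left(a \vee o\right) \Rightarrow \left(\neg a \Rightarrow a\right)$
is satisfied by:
  {a: True, o: True}
  {a: True, o: False}
  {o: True, a: False}


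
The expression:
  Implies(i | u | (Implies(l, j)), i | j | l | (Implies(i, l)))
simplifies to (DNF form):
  True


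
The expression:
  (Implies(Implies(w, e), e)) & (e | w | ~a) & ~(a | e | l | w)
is never true.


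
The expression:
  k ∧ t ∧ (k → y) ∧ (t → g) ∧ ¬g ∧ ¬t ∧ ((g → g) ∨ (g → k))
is never true.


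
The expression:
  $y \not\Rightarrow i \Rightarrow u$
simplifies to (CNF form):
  $i \vee u \vee \neg y$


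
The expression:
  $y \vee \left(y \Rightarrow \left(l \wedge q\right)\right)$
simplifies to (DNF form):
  $\text{True}$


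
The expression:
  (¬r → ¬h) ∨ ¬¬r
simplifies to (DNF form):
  r ∨ ¬h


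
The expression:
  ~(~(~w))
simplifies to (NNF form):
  ~w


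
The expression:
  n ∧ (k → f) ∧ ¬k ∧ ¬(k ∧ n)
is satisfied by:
  {n: True, k: False}


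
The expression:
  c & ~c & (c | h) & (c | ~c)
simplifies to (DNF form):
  False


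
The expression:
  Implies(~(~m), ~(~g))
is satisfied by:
  {g: True, m: False}
  {m: False, g: False}
  {m: True, g: True}


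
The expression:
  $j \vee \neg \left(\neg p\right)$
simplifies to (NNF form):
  $j \vee p$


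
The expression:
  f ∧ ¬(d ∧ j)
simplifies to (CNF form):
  f ∧ (¬d ∨ ¬j)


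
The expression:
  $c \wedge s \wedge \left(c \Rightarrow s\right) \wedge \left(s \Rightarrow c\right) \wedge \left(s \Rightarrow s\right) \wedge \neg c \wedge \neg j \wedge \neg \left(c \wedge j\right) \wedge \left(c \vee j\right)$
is never true.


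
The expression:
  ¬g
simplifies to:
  ¬g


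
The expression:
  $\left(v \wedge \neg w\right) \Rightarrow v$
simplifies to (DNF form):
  $\text{True}$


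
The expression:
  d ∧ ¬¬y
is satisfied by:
  {d: True, y: True}


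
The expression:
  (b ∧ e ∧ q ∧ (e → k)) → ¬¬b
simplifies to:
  True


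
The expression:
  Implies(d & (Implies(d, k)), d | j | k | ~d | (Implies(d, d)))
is always true.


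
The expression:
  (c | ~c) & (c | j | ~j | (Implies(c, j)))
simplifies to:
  True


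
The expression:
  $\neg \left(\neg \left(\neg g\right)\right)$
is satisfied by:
  {g: False}


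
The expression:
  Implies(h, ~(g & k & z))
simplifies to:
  ~g | ~h | ~k | ~z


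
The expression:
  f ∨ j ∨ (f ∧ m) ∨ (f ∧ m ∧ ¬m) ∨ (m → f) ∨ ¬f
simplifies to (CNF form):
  True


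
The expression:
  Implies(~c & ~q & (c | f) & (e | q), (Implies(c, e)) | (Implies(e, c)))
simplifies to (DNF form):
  True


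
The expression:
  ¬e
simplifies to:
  ¬e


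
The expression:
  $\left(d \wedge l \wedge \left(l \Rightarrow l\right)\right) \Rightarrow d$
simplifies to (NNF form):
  $\text{True}$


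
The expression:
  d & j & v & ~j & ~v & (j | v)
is never true.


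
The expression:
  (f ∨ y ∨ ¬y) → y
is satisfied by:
  {y: True}


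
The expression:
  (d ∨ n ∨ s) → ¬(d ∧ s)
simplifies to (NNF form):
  ¬d ∨ ¬s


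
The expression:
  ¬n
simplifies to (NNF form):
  ¬n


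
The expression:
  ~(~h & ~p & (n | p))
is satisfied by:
  {p: True, h: True, n: False}
  {p: True, h: False, n: False}
  {h: True, p: False, n: False}
  {p: False, h: False, n: False}
  {n: True, p: True, h: True}
  {n: True, p: True, h: False}
  {n: True, h: True, p: False}


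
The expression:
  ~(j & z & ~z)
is always true.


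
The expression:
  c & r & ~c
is never true.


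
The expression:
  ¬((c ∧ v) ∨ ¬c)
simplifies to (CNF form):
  c ∧ ¬v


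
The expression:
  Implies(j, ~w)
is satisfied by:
  {w: False, j: False}
  {j: True, w: False}
  {w: True, j: False}


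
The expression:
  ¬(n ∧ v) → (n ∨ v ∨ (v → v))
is always true.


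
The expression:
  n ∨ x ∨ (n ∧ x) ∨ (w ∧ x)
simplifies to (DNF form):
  n ∨ x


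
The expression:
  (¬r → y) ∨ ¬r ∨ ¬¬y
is always true.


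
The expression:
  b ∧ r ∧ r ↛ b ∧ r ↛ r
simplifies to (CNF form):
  False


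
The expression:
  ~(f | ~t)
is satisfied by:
  {t: True, f: False}


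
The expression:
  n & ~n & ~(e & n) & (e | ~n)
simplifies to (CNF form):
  False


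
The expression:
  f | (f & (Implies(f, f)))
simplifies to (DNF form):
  f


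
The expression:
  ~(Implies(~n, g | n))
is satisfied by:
  {n: False, g: False}


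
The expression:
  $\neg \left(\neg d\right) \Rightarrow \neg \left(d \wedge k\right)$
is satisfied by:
  {k: False, d: False}
  {d: True, k: False}
  {k: True, d: False}


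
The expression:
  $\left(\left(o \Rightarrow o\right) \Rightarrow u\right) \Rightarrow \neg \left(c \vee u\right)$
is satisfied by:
  {u: False}


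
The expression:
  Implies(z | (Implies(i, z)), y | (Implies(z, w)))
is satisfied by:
  {y: True, w: True, z: False}
  {y: True, w: False, z: False}
  {w: True, y: False, z: False}
  {y: False, w: False, z: False}
  {y: True, z: True, w: True}
  {y: True, z: True, w: False}
  {z: True, w: True, y: False}


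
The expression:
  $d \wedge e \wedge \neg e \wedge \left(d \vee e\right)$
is never true.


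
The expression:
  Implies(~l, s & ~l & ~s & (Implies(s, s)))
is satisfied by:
  {l: True}


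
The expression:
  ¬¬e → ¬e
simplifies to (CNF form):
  ¬e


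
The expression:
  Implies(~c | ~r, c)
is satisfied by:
  {c: True}


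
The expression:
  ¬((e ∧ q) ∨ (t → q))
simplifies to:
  t ∧ ¬q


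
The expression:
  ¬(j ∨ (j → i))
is never true.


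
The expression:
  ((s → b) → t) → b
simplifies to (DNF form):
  b ∨ (¬s ∧ ¬t)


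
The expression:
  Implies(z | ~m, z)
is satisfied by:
  {z: True, m: True}
  {z: True, m: False}
  {m: True, z: False}


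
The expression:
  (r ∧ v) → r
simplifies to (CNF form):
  True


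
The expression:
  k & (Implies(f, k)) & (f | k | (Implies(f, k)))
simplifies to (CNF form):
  k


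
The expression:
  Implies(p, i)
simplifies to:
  i | ~p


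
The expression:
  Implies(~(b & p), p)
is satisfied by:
  {p: True}


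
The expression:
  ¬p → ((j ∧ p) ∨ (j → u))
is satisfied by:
  {u: True, p: True, j: False}
  {u: True, p: False, j: False}
  {p: True, u: False, j: False}
  {u: False, p: False, j: False}
  {j: True, u: True, p: True}
  {j: True, u: True, p: False}
  {j: True, p: True, u: False}


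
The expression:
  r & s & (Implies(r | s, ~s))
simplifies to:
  False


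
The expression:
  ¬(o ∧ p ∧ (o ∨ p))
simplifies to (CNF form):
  ¬o ∨ ¬p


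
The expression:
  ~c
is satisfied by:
  {c: False}


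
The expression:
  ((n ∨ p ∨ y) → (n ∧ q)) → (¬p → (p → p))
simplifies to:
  True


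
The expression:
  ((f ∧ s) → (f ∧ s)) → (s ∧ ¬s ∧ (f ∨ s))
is never true.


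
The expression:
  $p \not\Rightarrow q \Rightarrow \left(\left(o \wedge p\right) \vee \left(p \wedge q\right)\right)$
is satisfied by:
  {o: True, q: True, p: False}
  {o: True, p: False, q: False}
  {q: True, p: False, o: False}
  {q: False, p: False, o: False}
  {o: True, q: True, p: True}
  {o: True, p: True, q: False}
  {q: True, p: True, o: False}


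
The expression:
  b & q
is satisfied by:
  {b: True, q: True}


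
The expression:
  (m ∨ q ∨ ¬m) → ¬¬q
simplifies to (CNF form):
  q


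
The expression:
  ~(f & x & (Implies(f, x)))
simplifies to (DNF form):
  ~f | ~x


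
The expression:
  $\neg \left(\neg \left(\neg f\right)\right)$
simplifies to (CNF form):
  $\neg f$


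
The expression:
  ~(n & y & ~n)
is always true.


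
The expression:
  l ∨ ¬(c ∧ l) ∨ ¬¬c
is always true.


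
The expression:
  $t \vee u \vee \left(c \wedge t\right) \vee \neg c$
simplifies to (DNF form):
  $t \vee u \vee \neg c$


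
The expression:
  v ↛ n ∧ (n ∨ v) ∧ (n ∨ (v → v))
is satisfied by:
  {v: True, n: False}


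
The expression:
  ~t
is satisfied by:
  {t: False}


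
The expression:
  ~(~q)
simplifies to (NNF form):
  q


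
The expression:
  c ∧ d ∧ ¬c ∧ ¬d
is never true.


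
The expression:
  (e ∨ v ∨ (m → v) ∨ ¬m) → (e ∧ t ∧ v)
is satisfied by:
  {t: True, m: True, e: False, v: False}
  {m: True, t: False, e: False, v: False}
  {t: True, v: True, e: True, m: True}
  {t: True, v: True, e: True, m: False}


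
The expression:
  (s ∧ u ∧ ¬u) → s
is always true.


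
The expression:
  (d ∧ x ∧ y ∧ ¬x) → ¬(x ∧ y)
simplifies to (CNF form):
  True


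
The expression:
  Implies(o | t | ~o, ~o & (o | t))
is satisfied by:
  {t: True, o: False}


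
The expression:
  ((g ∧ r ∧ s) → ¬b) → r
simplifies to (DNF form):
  r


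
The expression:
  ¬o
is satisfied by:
  {o: False}


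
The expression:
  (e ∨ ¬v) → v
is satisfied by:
  {v: True}


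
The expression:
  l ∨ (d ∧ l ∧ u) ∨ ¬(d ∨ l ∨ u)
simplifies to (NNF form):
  l ∨ (¬d ∧ ¬u)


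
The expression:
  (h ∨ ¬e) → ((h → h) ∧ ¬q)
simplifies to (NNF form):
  (e ∧ ¬h) ∨ ¬q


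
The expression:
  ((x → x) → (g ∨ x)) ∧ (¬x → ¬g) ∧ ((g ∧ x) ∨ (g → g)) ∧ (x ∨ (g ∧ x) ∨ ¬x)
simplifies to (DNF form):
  x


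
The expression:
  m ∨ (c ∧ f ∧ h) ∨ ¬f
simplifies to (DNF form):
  m ∨ (c ∧ h) ∨ ¬f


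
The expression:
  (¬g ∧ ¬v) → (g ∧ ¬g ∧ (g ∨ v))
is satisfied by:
  {v: True, g: True}
  {v: True, g: False}
  {g: True, v: False}


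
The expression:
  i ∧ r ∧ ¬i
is never true.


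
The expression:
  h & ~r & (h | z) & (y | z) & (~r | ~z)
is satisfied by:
  {h: True, y: True, z: True, r: False}
  {h: True, y: True, r: False, z: False}
  {h: True, z: True, r: False, y: False}


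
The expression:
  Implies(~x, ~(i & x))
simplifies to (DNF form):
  True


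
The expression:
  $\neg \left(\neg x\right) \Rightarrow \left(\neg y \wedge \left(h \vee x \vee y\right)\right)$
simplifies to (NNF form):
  $\neg x \vee \neg y$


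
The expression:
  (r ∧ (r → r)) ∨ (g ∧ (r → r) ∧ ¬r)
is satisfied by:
  {r: True, g: True}
  {r: True, g: False}
  {g: True, r: False}


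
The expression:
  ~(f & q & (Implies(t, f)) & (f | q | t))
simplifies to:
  ~f | ~q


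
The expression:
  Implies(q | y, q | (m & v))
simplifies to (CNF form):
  (m | q | ~y) & (q | v | ~y)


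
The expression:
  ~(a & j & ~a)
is always true.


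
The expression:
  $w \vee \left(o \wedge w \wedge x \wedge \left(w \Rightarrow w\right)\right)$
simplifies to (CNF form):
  $w$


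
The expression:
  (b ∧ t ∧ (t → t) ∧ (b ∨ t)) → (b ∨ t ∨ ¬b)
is always true.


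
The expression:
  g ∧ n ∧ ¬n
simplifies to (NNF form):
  False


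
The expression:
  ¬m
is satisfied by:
  {m: False}


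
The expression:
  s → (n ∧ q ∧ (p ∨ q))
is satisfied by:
  {n: True, q: True, s: False}
  {n: True, q: False, s: False}
  {q: True, n: False, s: False}
  {n: False, q: False, s: False}
  {n: True, s: True, q: True}


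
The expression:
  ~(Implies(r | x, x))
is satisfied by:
  {r: True, x: False}


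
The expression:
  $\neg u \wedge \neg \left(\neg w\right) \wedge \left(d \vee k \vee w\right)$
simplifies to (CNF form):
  $w \wedge \neg u$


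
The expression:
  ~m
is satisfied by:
  {m: False}


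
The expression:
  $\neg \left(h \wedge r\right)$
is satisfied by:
  {h: False, r: False}
  {r: True, h: False}
  {h: True, r: False}


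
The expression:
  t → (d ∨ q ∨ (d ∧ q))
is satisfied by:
  {d: True, q: True, t: False}
  {d: True, t: False, q: False}
  {q: True, t: False, d: False}
  {q: False, t: False, d: False}
  {d: True, q: True, t: True}
  {d: True, t: True, q: False}
  {q: True, t: True, d: False}


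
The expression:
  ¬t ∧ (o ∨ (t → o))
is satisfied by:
  {t: False}


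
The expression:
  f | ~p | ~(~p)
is always true.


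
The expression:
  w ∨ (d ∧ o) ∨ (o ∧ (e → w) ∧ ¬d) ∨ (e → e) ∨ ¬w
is always true.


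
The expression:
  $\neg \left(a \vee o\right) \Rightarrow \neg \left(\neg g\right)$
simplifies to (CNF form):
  $a \vee g \vee o$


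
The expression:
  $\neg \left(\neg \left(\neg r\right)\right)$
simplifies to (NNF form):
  $\neg r$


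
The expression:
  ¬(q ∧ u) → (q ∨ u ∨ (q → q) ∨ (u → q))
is always true.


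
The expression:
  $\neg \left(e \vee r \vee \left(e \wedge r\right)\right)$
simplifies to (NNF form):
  $\neg e \wedge \neg r$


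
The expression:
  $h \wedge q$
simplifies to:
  $h \wedge q$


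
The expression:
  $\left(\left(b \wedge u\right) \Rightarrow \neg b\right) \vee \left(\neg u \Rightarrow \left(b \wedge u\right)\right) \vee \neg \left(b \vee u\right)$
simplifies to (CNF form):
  $\text{True}$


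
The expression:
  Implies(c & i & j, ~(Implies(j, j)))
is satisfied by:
  {c: False, i: False, j: False}
  {j: True, c: False, i: False}
  {i: True, c: False, j: False}
  {j: True, i: True, c: False}
  {c: True, j: False, i: False}
  {j: True, c: True, i: False}
  {i: True, c: True, j: False}


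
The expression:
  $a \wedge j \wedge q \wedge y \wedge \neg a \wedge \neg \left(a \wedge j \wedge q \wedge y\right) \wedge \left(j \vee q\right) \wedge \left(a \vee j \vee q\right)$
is never true.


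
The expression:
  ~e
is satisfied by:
  {e: False}


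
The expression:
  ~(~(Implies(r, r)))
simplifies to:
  True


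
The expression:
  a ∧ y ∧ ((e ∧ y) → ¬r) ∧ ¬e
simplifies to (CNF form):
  a ∧ y ∧ ¬e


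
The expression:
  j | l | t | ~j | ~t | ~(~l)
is always true.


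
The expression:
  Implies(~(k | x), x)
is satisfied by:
  {x: True, k: True}
  {x: True, k: False}
  {k: True, x: False}


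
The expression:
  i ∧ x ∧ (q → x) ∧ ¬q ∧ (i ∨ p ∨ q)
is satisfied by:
  {i: True, x: True, q: False}


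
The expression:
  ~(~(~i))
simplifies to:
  ~i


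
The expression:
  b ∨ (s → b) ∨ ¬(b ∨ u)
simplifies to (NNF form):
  b ∨ ¬s ∨ ¬u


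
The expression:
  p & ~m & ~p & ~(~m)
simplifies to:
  False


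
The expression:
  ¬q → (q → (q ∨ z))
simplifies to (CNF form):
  True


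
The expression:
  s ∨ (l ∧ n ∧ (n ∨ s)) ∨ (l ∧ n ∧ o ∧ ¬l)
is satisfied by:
  {l: True, s: True, n: True}
  {l: True, s: True, n: False}
  {s: True, n: True, l: False}
  {s: True, n: False, l: False}
  {l: True, n: True, s: False}


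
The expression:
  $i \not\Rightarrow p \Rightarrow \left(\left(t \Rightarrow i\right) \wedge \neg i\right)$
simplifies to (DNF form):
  $p \vee \neg i$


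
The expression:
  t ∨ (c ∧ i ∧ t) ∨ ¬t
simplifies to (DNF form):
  True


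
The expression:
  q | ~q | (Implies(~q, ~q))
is always true.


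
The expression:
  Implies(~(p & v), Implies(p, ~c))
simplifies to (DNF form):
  v | ~c | ~p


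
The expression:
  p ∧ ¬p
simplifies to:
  False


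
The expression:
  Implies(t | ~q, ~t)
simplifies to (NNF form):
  ~t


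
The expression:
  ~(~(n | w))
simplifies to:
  n | w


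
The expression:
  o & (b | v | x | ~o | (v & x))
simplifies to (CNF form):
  o & (b | v | x)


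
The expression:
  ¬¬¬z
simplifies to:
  ¬z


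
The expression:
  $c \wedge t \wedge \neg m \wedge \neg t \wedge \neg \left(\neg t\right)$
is never true.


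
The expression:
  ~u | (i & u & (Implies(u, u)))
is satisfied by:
  {i: True, u: False}
  {u: False, i: False}
  {u: True, i: True}


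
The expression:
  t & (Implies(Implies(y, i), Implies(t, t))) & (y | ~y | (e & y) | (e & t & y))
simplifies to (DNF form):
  t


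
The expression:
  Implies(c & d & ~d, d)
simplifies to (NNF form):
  True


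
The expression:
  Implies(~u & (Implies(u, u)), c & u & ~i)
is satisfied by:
  {u: True}


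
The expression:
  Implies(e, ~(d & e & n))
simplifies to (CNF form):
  ~d | ~e | ~n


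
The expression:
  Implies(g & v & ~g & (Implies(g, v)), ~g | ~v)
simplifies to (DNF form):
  True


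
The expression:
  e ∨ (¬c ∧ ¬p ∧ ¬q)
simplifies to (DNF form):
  e ∨ (¬c ∧ ¬p ∧ ¬q)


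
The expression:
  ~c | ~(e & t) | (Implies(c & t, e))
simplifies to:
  True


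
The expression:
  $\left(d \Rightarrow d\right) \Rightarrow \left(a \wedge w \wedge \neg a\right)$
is never true.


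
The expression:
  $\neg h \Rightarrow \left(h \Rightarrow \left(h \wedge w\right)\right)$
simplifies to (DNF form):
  $\text{True}$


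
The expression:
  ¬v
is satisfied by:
  {v: False}


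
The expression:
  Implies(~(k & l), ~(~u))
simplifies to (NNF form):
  u | (k & l)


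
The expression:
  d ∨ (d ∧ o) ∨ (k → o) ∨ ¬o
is always true.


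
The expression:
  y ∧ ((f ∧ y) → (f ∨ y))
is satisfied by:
  {y: True}


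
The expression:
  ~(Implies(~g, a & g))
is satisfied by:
  {g: False}


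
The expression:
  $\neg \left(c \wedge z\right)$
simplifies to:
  $\neg c \vee \neg z$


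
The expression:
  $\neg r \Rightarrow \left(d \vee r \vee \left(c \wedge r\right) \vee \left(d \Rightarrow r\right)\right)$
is always true.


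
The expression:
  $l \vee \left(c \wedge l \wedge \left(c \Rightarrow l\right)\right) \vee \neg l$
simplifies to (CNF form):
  $\text{True}$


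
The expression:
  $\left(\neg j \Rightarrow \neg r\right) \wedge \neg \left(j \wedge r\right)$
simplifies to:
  $\neg r$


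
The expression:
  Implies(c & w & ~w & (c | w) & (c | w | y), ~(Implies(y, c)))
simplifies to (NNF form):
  True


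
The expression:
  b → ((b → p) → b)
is always true.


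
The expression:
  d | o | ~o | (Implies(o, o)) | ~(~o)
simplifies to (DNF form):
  True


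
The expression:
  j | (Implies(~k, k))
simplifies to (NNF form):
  j | k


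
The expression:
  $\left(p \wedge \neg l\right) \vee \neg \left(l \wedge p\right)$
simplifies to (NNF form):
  $\neg l \vee \neg p$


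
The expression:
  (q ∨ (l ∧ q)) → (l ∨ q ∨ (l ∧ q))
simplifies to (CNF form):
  True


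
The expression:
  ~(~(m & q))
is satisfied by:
  {m: True, q: True}


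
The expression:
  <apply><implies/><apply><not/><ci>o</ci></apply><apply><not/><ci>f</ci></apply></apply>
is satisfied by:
  {o: True, f: False}
  {f: False, o: False}
  {f: True, o: True}


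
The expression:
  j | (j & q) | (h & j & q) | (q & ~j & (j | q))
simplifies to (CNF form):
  j | q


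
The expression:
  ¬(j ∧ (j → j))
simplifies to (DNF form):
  ¬j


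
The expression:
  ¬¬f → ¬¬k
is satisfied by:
  {k: True, f: False}
  {f: False, k: False}
  {f: True, k: True}


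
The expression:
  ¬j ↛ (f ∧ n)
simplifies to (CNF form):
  ¬j ∧ (¬f ∨ ¬n)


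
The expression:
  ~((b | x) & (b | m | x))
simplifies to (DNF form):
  ~b & ~x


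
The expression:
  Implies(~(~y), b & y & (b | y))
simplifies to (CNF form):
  b | ~y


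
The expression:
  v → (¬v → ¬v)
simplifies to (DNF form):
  True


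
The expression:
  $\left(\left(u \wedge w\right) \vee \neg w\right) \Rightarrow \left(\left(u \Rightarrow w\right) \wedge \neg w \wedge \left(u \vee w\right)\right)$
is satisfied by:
  {w: True, u: False}


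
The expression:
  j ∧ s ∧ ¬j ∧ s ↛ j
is never true.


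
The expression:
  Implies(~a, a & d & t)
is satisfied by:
  {a: True}


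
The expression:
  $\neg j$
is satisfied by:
  {j: False}


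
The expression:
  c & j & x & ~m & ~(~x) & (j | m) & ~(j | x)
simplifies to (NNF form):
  False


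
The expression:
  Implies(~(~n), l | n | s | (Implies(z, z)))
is always true.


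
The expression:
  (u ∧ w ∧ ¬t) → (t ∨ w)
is always true.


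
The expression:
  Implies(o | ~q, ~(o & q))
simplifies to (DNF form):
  ~o | ~q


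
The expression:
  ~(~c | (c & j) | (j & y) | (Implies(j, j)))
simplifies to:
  False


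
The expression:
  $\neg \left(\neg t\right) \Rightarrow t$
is always true.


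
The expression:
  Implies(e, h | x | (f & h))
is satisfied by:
  {h: True, x: True, e: False}
  {h: True, e: False, x: False}
  {x: True, e: False, h: False}
  {x: False, e: False, h: False}
  {h: True, x: True, e: True}
  {h: True, e: True, x: False}
  {x: True, e: True, h: False}


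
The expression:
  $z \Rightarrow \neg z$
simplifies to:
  $\neg z$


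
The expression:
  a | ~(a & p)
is always true.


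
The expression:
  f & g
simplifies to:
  f & g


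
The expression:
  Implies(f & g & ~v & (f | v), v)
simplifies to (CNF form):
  v | ~f | ~g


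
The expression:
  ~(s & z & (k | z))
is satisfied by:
  {s: False, z: False}
  {z: True, s: False}
  {s: True, z: False}


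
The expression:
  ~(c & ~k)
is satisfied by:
  {k: True, c: False}
  {c: False, k: False}
  {c: True, k: True}


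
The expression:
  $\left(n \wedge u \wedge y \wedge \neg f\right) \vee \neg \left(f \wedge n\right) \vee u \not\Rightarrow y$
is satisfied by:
  {u: True, y: False, n: False, f: False}
  {f: False, y: False, u: False, n: False}
  {u: True, y: True, f: False, n: False}
  {y: True, f: False, u: False, n: False}
  {f: True, u: True, y: False, n: False}
  {f: True, y: False, u: False, n: False}
  {f: True, u: True, y: True, n: False}
  {f: True, y: True, u: False, n: False}
  {n: True, u: True, f: False, y: False}
  {n: True, f: False, y: False, u: False}
  {n: True, u: True, y: True, f: False}
  {n: True, y: True, f: False, u: False}
  {n: True, u: True, f: True, y: False}


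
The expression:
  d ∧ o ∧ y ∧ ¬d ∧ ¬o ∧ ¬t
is never true.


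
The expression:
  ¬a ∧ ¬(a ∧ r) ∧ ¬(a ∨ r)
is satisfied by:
  {r: False, a: False}


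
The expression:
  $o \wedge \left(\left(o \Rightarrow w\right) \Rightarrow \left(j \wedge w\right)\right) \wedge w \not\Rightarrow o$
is never true.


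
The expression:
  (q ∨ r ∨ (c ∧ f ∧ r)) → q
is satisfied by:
  {q: True, r: False}
  {r: False, q: False}
  {r: True, q: True}


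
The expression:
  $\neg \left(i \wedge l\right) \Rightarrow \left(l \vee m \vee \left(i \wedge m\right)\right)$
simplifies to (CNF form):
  $l \vee m$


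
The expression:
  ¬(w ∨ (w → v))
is never true.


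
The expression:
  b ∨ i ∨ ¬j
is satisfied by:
  {i: True, b: True, j: False}
  {i: True, b: False, j: False}
  {b: True, i: False, j: False}
  {i: False, b: False, j: False}
  {i: True, j: True, b: True}
  {i: True, j: True, b: False}
  {j: True, b: True, i: False}


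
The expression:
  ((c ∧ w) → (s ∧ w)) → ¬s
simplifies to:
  ¬s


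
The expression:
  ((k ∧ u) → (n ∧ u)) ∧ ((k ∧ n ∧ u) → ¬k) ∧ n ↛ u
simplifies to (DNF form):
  n ∧ ¬u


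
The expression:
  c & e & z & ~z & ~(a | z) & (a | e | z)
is never true.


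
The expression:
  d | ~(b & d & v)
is always true.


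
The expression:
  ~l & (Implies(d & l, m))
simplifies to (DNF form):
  ~l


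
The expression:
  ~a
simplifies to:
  ~a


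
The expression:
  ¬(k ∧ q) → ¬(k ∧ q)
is always true.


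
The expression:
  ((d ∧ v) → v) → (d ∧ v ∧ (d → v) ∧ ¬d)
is never true.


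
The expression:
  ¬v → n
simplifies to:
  n ∨ v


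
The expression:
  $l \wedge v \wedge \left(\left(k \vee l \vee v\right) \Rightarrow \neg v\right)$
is never true.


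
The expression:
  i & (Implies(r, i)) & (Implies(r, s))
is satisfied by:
  {i: True, s: True, r: False}
  {i: True, s: False, r: False}
  {i: True, r: True, s: True}


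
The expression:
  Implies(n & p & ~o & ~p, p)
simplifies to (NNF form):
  True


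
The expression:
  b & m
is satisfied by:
  {m: True, b: True}


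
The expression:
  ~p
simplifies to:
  ~p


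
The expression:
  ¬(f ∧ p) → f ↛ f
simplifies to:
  f ∧ p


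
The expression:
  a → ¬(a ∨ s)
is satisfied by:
  {a: False}


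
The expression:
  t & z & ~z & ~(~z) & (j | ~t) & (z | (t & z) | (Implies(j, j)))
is never true.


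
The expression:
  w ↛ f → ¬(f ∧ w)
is always true.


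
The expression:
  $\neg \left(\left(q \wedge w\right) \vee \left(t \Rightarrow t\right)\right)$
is never true.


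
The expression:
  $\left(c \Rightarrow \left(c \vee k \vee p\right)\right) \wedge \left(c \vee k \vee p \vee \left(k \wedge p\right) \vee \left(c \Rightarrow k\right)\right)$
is always true.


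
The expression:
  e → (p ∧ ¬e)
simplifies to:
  ¬e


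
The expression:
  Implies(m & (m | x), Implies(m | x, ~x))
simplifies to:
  ~m | ~x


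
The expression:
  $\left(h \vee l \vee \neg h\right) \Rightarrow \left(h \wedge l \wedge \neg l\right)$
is never true.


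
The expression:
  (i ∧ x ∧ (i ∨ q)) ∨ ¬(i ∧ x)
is always true.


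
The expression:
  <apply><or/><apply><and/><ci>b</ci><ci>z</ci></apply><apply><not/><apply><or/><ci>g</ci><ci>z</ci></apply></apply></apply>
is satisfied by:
  {b: True, z: False, g: False}
  {z: False, g: False, b: False}
  {b: True, z: True, g: False}
  {b: True, g: True, z: True}


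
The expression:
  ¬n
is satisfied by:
  {n: False}


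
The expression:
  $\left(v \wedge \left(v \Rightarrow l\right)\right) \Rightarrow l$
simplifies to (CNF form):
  $\text{True}$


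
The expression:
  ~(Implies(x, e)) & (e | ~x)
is never true.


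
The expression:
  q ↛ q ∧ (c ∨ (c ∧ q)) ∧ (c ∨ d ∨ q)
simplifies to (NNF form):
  False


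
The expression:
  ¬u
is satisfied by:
  {u: False}


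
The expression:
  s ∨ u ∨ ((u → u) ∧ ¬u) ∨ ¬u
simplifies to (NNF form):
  True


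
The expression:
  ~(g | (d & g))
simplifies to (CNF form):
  ~g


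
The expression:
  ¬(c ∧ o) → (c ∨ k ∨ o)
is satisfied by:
  {k: True, o: True, c: True}
  {k: True, o: True, c: False}
  {k: True, c: True, o: False}
  {k: True, c: False, o: False}
  {o: True, c: True, k: False}
  {o: True, c: False, k: False}
  {c: True, o: False, k: False}


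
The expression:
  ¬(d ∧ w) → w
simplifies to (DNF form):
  w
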